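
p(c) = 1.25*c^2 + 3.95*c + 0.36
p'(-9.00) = -18.55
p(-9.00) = 66.06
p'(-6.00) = -11.05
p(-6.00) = 21.66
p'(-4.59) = -7.52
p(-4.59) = 8.56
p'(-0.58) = 2.50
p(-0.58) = -1.51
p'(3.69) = 13.18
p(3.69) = 31.96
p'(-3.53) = -4.88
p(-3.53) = 1.99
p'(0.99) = 6.42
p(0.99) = 5.50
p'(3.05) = 11.58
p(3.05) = 24.04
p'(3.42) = 12.50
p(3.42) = 28.49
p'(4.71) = 15.72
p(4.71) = 46.69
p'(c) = 2.5*c + 3.95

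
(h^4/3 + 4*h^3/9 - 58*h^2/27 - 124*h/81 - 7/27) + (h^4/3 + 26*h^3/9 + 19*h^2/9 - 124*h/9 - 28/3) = 2*h^4/3 + 10*h^3/3 - h^2/27 - 1240*h/81 - 259/27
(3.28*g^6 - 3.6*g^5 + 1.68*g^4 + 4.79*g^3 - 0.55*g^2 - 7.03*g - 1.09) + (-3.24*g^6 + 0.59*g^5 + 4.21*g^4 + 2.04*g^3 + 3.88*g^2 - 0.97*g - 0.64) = 0.0399999999999996*g^6 - 3.01*g^5 + 5.89*g^4 + 6.83*g^3 + 3.33*g^2 - 8.0*g - 1.73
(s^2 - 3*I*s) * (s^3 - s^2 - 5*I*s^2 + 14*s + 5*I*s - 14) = s^5 - s^4 - 8*I*s^4 - s^3 + 8*I*s^3 + s^2 - 42*I*s^2 + 42*I*s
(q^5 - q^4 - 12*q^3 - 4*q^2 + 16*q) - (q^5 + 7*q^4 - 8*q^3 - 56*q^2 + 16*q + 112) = -8*q^4 - 4*q^3 + 52*q^2 - 112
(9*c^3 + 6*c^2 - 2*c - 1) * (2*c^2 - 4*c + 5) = 18*c^5 - 24*c^4 + 17*c^3 + 36*c^2 - 6*c - 5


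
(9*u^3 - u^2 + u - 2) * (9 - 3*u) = -27*u^4 + 84*u^3 - 12*u^2 + 15*u - 18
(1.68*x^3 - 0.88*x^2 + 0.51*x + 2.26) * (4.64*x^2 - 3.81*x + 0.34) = 7.7952*x^5 - 10.484*x^4 + 6.2904*x^3 + 8.2441*x^2 - 8.4372*x + 0.7684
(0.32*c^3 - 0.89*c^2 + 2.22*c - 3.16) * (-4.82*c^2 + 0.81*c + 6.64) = -1.5424*c^5 + 4.549*c^4 - 9.2965*c^3 + 11.1198*c^2 + 12.1812*c - 20.9824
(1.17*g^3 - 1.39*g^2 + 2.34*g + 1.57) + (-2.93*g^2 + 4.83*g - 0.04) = 1.17*g^3 - 4.32*g^2 + 7.17*g + 1.53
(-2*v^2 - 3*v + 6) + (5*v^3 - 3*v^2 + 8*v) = 5*v^3 - 5*v^2 + 5*v + 6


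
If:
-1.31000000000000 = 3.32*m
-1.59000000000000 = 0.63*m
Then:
No Solution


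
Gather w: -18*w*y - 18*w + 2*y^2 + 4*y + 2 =w*(-18*y - 18) + 2*y^2 + 4*y + 2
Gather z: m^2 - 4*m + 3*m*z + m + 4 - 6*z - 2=m^2 - 3*m + z*(3*m - 6) + 2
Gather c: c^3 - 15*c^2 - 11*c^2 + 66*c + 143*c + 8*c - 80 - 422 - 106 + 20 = c^3 - 26*c^2 + 217*c - 588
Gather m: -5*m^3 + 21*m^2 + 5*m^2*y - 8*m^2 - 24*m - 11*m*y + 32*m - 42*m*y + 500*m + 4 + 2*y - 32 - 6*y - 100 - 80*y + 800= -5*m^3 + m^2*(5*y + 13) + m*(508 - 53*y) - 84*y + 672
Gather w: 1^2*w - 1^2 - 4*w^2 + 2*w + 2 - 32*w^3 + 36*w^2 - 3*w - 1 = -32*w^3 + 32*w^2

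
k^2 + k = k*(k + 1)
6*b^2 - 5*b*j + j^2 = (-3*b + j)*(-2*b + j)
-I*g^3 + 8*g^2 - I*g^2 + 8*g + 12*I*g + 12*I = (g + 2*I)*(g + 6*I)*(-I*g - I)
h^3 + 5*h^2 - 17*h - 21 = (h - 3)*(h + 1)*(h + 7)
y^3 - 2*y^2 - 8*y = y*(y - 4)*(y + 2)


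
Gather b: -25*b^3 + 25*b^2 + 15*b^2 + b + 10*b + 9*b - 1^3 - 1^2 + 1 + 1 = -25*b^3 + 40*b^2 + 20*b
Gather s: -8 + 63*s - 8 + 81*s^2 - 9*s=81*s^2 + 54*s - 16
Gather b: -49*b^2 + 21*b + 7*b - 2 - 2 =-49*b^2 + 28*b - 4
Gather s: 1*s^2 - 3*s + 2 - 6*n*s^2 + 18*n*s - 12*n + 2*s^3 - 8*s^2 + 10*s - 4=-12*n + 2*s^3 + s^2*(-6*n - 7) + s*(18*n + 7) - 2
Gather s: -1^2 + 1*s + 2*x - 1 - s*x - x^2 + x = s*(1 - x) - x^2 + 3*x - 2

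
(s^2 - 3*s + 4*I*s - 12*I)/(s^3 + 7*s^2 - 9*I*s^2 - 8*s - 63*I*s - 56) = (s^2 + s*(-3 + 4*I) - 12*I)/(s^3 + s^2*(7 - 9*I) - s*(8 + 63*I) - 56)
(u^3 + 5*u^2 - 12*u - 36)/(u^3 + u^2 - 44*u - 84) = (u - 3)/(u - 7)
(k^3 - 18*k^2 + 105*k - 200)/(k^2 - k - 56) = (k^2 - 10*k + 25)/(k + 7)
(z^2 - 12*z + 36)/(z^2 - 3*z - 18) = (z - 6)/(z + 3)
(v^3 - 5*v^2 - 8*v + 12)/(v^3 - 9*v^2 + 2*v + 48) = (v^2 - 7*v + 6)/(v^2 - 11*v + 24)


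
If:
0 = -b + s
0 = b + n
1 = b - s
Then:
No Solution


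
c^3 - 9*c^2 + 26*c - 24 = (c - 4)*(c - 3)*(c - 2)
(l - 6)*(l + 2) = l^2 - 4*l - 12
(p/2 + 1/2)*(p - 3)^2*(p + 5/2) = p^4/2 - 5*p^3/4 - 19*p^2/4 + 33*p/4 + 45/4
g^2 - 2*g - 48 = (g - 8)*(g + 6)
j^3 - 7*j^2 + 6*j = j*(j - 6)*(j - 1)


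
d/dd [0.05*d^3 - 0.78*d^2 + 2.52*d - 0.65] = 0.15*d^2 - 1.56*d + 2.52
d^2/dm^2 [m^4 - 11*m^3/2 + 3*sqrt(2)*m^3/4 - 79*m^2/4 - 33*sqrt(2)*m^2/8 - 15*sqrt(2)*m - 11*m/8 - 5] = 12*m^2 - 33*m + 9*sqrt(2)*m/2 - 79/2 - 33*sqrt(2)/4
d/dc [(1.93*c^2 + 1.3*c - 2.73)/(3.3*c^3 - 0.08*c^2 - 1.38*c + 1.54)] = (-6.369*c^4 - 8.58*c^3 + 24.4676*c^2 + 5.5076*c - 1.7654)/(10.89*c^6 - 0.528*c^5 - 9.1016*c^4 + 10.3848*c^3 + 1.658*c^2 - 4.2504*c + 2.3716)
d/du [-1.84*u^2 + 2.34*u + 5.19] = 2.34 - 3.68*u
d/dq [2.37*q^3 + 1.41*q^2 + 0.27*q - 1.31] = 7.11*q^2 + 2.82*q + 0.27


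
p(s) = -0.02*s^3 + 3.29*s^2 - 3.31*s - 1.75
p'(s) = -0.06*s^2 + 6.58*s - 3.31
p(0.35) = -2.51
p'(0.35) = -1.01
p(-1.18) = 6.77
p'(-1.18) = -11.16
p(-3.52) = 51.54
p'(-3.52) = -27.22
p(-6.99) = 188.97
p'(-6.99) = -52.24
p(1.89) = 3.61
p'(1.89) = 8.91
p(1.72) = 2.19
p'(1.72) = 7.83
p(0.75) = -2.39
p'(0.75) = 1.59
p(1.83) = 3.09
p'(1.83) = 8.53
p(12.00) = 397.73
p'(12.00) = 67.01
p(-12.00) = 546.29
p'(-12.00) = -90.91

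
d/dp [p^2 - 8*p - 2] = 2*p - 8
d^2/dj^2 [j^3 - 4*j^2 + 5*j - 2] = 6*j - 8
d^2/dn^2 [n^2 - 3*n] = 2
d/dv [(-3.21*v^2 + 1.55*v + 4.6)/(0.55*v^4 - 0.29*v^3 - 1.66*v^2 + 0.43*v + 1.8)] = (3.531*v^5 - 3.4884*v^4 - 9.221*v^3 + 5.1947*v^2 + 3.716*v + 0.812)/(0.3025*v^8 - 0.319*v^7 - 1.7419*v^6 + 1.4358*v^5 + 4.4862*v^4 - 2.4716*v^3 - 5.7911*v^2 + 1.548*v + 3.24)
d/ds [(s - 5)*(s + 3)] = 2*s - 2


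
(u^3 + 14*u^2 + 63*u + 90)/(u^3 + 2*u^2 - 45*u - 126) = (u + 5)/(u - 7)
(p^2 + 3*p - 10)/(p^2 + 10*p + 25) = (p - 2)/(p + 5)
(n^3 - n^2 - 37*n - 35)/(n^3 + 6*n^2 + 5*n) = (n - 7)/n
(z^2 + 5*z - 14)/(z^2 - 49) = (z - 2)/(z - 7)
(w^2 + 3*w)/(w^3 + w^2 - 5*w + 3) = w/(w^2 - 2*w + 1)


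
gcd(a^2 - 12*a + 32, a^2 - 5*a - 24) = a - 8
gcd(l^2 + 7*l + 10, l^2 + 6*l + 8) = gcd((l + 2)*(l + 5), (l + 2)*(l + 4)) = l + 2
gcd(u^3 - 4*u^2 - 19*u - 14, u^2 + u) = u + 1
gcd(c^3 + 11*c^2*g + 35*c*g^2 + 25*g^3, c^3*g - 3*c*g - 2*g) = 1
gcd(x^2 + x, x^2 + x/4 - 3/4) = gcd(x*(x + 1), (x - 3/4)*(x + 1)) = x + 1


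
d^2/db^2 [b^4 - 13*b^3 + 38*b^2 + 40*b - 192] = 12*b^2 - 78*b + 76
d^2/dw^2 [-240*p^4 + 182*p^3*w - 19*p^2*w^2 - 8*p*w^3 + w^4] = -38*p^2 - 48*p*w + 12*w^2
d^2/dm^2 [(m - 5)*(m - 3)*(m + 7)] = 6*m - 2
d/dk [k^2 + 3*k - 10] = 2*k + 3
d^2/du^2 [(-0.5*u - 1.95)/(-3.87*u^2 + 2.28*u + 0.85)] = ((-11.61*u - 12.813)*(-3.87*u^2 + 2.28*u + 0.85) - (0.5*u + 1.95)*(7.74*u - 2.28)*(15.48*u - 4.56))/(-3.87*u^2 + 2.28*u + 0.85)^3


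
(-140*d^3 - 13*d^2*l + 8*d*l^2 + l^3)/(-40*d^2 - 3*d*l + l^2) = (28*d^2 - 3*d*l - l^2)/(8*d - l)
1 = 1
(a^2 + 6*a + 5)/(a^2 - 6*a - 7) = (a + 5)/(a - 7)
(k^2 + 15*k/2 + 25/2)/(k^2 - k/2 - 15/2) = (k + 5)/(k - 3)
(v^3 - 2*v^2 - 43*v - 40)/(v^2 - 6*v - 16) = (v^2 + 6*v + 5)/(v + 2)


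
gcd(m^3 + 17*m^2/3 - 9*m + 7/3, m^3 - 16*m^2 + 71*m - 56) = m - 1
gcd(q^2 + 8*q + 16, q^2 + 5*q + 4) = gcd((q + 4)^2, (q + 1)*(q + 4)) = q + 4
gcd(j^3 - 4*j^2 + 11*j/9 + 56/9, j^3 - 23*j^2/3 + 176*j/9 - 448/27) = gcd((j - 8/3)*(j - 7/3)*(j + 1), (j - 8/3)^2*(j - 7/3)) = j^2 - 5*j + 56/9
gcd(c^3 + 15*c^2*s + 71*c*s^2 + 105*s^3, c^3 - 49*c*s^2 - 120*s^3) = c^2 + 8*c*s + 15*s^2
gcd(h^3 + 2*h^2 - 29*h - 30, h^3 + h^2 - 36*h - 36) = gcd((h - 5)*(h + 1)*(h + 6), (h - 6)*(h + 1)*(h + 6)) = h^2 + 7*h + 6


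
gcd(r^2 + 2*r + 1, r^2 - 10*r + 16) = 1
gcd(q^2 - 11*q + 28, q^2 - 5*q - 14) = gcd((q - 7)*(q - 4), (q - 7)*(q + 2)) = q - 7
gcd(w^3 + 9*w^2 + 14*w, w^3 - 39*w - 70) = w + 2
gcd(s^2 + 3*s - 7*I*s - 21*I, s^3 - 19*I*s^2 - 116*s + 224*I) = s - 7*I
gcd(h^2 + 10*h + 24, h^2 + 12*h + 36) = h + 6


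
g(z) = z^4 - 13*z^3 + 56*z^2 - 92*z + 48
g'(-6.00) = -3032.00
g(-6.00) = 6720.00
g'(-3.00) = -887.00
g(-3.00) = 1260.00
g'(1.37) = -1.47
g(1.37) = -2.84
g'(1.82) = 6.77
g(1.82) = -1.34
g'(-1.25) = -300.75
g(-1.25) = 278.33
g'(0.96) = -16.88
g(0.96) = 0.64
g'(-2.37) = -629.75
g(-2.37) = 785.19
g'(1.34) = -2.32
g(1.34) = -2.78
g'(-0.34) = -134.75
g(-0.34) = 86.28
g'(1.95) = 7.76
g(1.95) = -0.39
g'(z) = 4*z^3 - 39*z^2 + 112*z - 92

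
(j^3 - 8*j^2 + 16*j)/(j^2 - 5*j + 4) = j*(j - 4)/(j - 1)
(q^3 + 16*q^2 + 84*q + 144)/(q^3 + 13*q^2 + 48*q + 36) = (q + 4)/(q + 1)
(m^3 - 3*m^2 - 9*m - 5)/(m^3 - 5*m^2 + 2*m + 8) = (m^2 - 4*m - 5)/(m^2 - 6*m + 8)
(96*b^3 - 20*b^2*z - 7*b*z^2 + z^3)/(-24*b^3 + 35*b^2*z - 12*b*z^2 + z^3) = (4*b + z)/(-b + z)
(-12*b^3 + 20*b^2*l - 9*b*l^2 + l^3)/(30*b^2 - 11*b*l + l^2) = (-2*b^2 + 3*b*l - l^2)/(5*b - l)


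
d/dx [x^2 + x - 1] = 2*x + 1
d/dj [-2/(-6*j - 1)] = -12/(6*j + 1)^2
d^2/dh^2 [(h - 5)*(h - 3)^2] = 6*h - 22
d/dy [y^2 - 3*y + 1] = 2*y - 3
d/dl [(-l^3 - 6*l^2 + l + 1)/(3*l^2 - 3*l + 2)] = (-3*l^4 + 6*l^3 + 9*l^2 - 30*l + 5)/(9*l^4 - 18*l^3 + 21*l^2 - 12*l + 4)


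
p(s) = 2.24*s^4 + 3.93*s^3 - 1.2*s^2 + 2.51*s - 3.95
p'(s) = 8.96*s^3 + 11.79*s^2 - 2.4*s + 2.51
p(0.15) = -3.59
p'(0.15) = 2.45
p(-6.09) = 2129.78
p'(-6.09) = -1569.37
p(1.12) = 6.40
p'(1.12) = 27.20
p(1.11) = 6.13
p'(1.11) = 26.63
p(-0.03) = -4.03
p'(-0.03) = 2.59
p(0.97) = 2.93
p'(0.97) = 19.45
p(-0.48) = -5.75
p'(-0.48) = 5.39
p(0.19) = -3.49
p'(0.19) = 2.54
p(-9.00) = 11707.93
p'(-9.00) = -5552.74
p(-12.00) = 39450.73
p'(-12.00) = -13753.81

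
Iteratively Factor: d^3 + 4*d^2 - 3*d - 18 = (d + 3)*(d^2 + d - 6) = (d + 3)^2*(d - 2)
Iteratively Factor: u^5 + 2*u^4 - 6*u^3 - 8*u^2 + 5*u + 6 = (u - 1)*(u^4 + 3*u^3 - 3*u^2 - 11*u - 6) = (u - 1)*(u + 3)*(u^3 - 3*u - 2) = (u - 1)*(u + 1)*(u + 3)*(u^2 - u - 2) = (u - 1)*(u + 1)^2*(u + 3)*(u - 2)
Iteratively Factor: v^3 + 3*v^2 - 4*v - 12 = (v + 2)*(v^2 + v - 6) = (v - 2)*(v + 2)*(v + 3)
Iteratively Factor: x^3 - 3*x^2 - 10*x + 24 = (x - 4)*(x^2 + x - 6) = (x - 4)*(x - 2)*(x + 3)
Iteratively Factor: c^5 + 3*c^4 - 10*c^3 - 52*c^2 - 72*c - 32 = (c + 1)*(c^4 + 2*c^3 - 12*c^2 - 40*c - 32) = (c + 1)*(c + 2)*(c^3 - 12*c - 16) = (c - 4)*(c + 1)*(c + 2)*(c^2 + 4*c + 4) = (c - 4)*(c + 1)*(c + 2)^2*(c + 2)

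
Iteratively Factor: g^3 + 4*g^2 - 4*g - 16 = (g - 2)*(g^2 + 6*g + 8) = (g - 2)*(g + 4)*(g + 2)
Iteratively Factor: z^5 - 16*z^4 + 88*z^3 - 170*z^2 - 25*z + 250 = (z - 5)*(z^4 - 11*z^3 + 33*z^2 - 5*z - 50) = (z - 5)*(z - 2)*(z^3 - 9*z^2 + 15*z + 25) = (z - 5)^2*(z - 2)*(z^2 - 4*z - 5) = (z - 5)^2*(z - 2)*(z + 1)*(z - 5)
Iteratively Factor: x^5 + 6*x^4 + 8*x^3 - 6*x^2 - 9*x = (x + 3)*(x^4 + 3*x^3 - x^2 - 3*x) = (x + 1)*(x + 3)*(x^3 + 2*x^2 - 3*x) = (x - 1)*(x + 1)*(x + 3)*(x^2 + 3*x) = (x - 1)*(x + 1)*(x + 3)^2*(x)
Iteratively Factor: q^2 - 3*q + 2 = (q - 2)*(q - 1)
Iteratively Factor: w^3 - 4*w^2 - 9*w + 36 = (w - 3)*(w^2 - w - 12) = (w - 4)*(w - 3)*(w + 3)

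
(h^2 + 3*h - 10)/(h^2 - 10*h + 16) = (h + 5)/(h - 8)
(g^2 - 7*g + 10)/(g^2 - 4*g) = (g^2 - 7*g + 10)/(g*(g - 4))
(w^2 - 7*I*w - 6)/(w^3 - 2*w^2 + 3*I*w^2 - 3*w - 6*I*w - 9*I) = (w^2 - 7*I*w - 6)/(w^3 + w^2*(-2 + 3*I) + w*(-3 - 6*I) - 9*I)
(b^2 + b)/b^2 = (b + 1)/b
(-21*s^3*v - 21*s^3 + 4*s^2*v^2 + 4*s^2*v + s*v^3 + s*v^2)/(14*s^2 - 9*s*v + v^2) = s*(-21*s^2*v - 21*s^2 + 4*s*v^2 + 4*s*v + v^3 + v^2)/(14*s^2 - 9*s*v + v^2)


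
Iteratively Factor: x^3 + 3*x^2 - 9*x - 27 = (x + 3)*(x^2 - 9) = (x + 3)^2*(x - 3)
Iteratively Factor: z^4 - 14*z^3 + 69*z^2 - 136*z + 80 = (z - 4)*(z^3 - 10*z^2 + 29*z - 20) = (z - 4)^2*(z^2 - 6*z + 5) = (z - 5)*(z - 4)^2*(z - 1)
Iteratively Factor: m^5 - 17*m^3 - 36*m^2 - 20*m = (m + 1)*(m^4 - m^3 - 16*m^2 - 20*m) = (m + 1)*(m + 2)*(m^3 - 3*m^2 - 10*m) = m*(m + 1)*(m + 2)*(m^2 - 3*m - 10) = m*(m - 5)*(m + 1)*(m + 2)*(m + 2)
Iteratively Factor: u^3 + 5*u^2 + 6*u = (u)*(u^2 + 5*u + 6) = u*(u + 3)*(u + 2)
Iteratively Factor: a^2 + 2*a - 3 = (a + 3)*(a - 1)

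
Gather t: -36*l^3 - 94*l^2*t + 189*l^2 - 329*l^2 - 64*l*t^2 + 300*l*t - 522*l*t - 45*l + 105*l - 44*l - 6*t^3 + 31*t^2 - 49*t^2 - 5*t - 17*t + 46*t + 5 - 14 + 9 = -36*l^3 - 140*l^2 + 16*l - 6*t^3 + t^2*(-64*l - 18) + t*(-94*l^2 - 222*l + 24)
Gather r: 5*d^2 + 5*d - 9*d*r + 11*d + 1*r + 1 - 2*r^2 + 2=5*d^2 + 16*d - 2*r^2 + r*(1 - 9*d) + 3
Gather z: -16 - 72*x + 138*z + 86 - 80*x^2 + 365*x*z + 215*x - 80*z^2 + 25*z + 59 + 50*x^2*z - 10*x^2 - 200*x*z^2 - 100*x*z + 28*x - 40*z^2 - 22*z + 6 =-90*x^2 + 171*x + z^2*(-200*x - 120) + z*(50*x^2 + 265*x + 141) + 135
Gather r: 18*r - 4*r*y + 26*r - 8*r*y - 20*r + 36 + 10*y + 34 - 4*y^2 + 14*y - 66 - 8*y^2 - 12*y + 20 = r*(24 - 12*y) - 12*y^2 + 12*y + 24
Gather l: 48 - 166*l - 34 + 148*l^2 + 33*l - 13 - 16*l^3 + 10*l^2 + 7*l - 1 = -16*l^3 + 158*l^2 - 126*l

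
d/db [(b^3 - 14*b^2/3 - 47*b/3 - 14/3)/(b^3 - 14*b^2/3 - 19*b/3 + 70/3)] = 28*(6*b^3 + 13*b^2 - 84*b - 127)/(9*b^6 - 84*b^5 + 82*b^4 + 952*b^3 - 1599*b^2 - 2660*b + 4900)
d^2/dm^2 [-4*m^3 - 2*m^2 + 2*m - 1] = -24*m - 4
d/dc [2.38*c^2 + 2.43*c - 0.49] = 4.76*c + 2.43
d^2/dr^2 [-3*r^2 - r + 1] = -6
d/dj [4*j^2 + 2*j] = 8*j + 2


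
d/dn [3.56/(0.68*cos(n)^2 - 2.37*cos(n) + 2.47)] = (4.8416*cos(n) - 8.4372)*sin(n)/(0.68*cos(n)^2 - 2.37*cos(n) + 2.47)^2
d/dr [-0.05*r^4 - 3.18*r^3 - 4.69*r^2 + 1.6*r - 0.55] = -0.2*r^3 - 9.54*r^2 - 9.38*r + 1.6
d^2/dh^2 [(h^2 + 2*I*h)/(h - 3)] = 6*(3 + 2*I)/(h^3 - 9*h^2 + 27*h - 27)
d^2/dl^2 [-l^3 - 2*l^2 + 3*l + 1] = -6*l - 4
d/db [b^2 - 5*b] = 2*b - 5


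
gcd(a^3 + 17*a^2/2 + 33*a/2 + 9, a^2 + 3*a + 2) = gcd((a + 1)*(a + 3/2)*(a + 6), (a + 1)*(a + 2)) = a + 1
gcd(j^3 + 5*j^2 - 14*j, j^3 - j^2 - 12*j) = j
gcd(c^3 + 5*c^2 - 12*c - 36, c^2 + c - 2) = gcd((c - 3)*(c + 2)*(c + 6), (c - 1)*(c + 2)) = c + 2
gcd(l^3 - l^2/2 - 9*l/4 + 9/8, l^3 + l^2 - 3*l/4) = l^2 + l - 3/4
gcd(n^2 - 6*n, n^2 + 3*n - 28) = 1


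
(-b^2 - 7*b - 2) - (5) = -b^2 - 7*b - 7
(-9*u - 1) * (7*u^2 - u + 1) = -63*u^3 + 2*u^2 - 8*u - 1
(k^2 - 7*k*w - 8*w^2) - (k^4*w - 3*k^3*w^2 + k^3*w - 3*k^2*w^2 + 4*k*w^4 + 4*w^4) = -k^4*w + 3*k^3*w^2 - k^3*w + 3*k^2*w^2 + k^2 - 4*k*w^4 - 7*k*w - 4*w^4 - 8*w^2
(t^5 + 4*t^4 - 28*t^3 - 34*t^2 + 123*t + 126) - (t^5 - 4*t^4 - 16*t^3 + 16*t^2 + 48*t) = 8*t^4 - 12*t^3 - 50*t^2 + 75*t + 126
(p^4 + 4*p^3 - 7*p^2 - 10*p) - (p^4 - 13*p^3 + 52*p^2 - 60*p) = 17*p^3 - 59*p^2 + 50*p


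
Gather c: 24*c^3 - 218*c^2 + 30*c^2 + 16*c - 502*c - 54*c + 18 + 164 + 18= 24*c^3 - 188*c^2 - 540*c + 200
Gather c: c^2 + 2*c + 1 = c^2 + 2*c + 1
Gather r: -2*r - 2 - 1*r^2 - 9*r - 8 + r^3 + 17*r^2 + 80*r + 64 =r^3 + 16*r^2 + 69*r + 54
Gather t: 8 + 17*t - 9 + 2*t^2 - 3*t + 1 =2*t^2 + 14*t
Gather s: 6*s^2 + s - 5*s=6*s^2 - 4*s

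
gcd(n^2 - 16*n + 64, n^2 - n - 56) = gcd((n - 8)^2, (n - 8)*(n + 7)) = n - 8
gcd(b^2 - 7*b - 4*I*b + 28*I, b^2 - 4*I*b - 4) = 1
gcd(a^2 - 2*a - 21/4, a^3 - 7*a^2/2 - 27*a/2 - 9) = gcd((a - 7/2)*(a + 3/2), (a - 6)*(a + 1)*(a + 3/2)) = a + 3/2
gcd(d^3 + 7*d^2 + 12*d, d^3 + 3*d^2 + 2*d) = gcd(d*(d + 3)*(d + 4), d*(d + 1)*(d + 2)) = d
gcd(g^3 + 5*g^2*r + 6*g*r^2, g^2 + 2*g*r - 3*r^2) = g + 3*r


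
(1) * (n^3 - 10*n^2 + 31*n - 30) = n^3 - 10*n^2 + 31*n - 30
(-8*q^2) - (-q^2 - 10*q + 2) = -7*q^2 + 10*q - 2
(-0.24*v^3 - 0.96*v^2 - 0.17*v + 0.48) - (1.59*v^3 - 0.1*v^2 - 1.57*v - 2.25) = -1.83*v^3 - 0.86*v^2 + 1.4*v + 2.73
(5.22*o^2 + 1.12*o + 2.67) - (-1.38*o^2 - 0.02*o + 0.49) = 6.6*o^2 + 1.14*o + 2.18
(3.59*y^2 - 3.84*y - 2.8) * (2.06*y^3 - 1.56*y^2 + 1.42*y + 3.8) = 7.3954*y^5 - 13.5108*y^4 + 5.3202*y^3 + 12.5572*y^2 - 18.568*y - 10.64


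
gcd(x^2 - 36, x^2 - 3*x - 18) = x - 6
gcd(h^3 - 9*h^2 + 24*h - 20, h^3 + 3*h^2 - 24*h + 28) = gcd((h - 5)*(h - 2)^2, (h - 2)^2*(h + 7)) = h^2 - 4*h + 4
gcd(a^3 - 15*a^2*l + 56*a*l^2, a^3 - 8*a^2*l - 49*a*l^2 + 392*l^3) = a^2 - 15*a*l + 56*l^2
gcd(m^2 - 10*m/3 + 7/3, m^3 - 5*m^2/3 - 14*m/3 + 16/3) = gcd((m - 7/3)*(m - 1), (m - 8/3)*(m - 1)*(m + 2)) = m - 1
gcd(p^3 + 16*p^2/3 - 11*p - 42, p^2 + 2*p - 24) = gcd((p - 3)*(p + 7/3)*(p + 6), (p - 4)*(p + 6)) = p + 6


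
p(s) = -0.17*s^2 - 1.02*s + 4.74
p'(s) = -0.34*s - 1.02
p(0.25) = 4.47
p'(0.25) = -1.10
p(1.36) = 3.04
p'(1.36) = -1.48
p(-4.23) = 6.01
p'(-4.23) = 0.42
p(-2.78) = 6.26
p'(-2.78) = -0.07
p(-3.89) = 6.14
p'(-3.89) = 0.30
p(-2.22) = 6.17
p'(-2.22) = -0.27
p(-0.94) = 5.55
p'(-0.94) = -0.70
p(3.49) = -0.89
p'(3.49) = -2.21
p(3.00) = 0.15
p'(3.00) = -2.04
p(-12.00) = -7.50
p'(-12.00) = 3.06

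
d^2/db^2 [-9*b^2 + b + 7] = -18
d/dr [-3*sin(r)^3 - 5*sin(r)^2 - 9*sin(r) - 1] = (-10*sin(r) + 9*cos(r)^2 - 18)*cos(r)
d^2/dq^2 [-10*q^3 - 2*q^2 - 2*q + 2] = -60*q - 4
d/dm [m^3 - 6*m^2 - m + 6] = 3*m^2 - 12*m - 1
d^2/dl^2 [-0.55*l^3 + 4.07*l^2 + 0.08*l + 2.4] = 8.14 - 3.3*l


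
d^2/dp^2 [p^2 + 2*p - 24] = 2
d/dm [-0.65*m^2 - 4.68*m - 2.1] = -1.3*m - 4.68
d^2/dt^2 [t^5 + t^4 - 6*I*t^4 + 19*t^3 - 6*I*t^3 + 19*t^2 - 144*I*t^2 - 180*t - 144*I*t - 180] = 20*t^3 + t^2*(12 - 72*I) + t*(114 - 36*I) + 38 - 288*I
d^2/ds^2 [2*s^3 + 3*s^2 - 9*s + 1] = 12*s + 6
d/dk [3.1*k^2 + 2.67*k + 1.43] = 6.2*k + 2.67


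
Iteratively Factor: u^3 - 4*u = (u + 2)*(u^2 - 2*u) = u*(u + 2)*(u - 2)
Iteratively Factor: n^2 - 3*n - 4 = (n + 1)*(n - 4)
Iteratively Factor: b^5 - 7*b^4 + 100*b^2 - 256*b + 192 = (b - 3)*(b^4 - 4*b^3 - 12*b^2 + 64*b - 64) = (b - 3)*(b - 2)*(b^3 - 2*b^2 - 16*b + 32) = (b - 3)*(b - 2)^2*(b^2 - 16) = (b - 4)*(b - 3)*(b - 2)^2*(b + 4)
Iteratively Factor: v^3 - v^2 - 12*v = (v + 3)*(v^2 - 4*v) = (v - 4)*(v + 3)*(v)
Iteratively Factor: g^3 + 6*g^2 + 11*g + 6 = (g + 2)*(g^2 + 4*g + 3) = (g + 2)*(g + 3)*(g + 1)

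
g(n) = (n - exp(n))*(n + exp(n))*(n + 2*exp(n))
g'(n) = (1 - exp(n))*(n + exp(n))*(n + 2*exp(n)) + (n - exp(n))*(n + exp(n))*(2*exp(n) + 1) + (n - exp(n))*(n + 2*exp(n))*(exp(n) + 1) = 2*n^2*exp(n) + 3*n^2 - 2*n*exp(2*n) + 4*n*exp(n) - 6*exp(3*n) - exp(2*n)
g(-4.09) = -67.86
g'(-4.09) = 50.47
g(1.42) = -146.38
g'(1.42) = -444.35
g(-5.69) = -184.00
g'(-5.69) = 97.27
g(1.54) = -210.72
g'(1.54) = -639.76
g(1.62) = -268.64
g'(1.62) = -815.27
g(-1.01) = -0.25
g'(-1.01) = 2.18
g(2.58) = -4853.42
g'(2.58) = -14531.83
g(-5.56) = -171.64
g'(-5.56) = 92.89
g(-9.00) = -728.98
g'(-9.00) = 243.02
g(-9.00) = -728.98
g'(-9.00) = 243.02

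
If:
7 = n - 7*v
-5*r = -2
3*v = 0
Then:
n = 7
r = 2/5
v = 0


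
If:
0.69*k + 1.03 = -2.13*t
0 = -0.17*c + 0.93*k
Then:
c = -16.8874680306905*t - 8.16624040920716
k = -3.08695652173913*t - 1.49275362318841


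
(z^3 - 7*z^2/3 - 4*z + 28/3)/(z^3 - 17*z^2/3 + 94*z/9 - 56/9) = 3*(z + 2)/(3*z - 4)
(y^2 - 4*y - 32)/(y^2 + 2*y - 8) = (y - 8)/(y - 2)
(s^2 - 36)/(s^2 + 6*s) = (s - 6)/s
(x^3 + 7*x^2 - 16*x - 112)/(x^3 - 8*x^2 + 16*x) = (x^2 + 11*x + 28)/(x*(x - 4))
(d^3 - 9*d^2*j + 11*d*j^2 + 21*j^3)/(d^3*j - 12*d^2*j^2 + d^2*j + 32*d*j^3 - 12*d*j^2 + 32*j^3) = (d^3 - 9*d^2*j + 11*d*j^2 + 21*j^3)/(j*(d^3 - 12*d^2*j + d^2 + 32*d*j^2 - 12*d*j + 32*j^2))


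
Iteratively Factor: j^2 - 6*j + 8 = (j - 2)*(j - 4)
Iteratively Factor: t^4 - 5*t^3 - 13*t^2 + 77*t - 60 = (t - 5)*(t^3 - 13*t + 12) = (t - 5)*(t + 4)*(t^2 - 4*t + 3) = (t - 5)*(t - 3)*(t + 4)*(t - 1)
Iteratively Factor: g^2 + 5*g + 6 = (g + 2)*(g + 3)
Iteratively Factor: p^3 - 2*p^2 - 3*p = (p)*(p^2 - 2*p - 3) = p*(p - 3)*(p + 1)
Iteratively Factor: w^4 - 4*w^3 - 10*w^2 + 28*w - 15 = (w + 3)*(w^3 - 7*w^2 + 11*w - 5) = (w - 1)*(w + 3)*(w^2 - 6*w + 5) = (w - 1)^2*(w + 3)*(w - 5)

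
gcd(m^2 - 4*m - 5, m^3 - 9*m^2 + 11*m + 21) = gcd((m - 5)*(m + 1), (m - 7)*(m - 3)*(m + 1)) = m + 1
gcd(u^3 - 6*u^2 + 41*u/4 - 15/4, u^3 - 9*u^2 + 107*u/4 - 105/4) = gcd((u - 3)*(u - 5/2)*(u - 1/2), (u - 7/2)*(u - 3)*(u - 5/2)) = u^2 - 11*u/2 + 15/2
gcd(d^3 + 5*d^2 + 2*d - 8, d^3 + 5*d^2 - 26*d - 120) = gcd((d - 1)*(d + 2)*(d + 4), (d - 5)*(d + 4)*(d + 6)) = d + 4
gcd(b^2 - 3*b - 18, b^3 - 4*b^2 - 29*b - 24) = b + 3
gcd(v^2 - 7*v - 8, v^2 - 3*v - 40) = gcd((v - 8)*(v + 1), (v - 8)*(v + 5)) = v - 8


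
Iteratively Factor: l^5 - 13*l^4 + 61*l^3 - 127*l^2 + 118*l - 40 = (l - 5)*(l^4 - 8*l^3 + 21*l^2 - 22*l + 8) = (l - 5)*(l - 1)*(l^3 - 7*l^2 + 14*l - 8) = (l - 5)*(l - 4)*(l - 1)*(l^2 - 3*l + 2) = (l - 5)*(l - 4)*(l - 1)^2*(l - 2)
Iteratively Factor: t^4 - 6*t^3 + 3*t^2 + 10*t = (t - 5)*(t^3 - t^2 - 2*t) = (t - 5)*(t + 1)*(t^2 - 2*t) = t*(t - 5)*(t + 1)*(t - 2)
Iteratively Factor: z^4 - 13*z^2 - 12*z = (z + 3)*(z^3 - 3*z^2 - 4*z) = (z - 4)*(z + 3)*(z^2 + z) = z*(z - 4)*(z + 3)*(z + 1)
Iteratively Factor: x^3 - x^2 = (x)*(x^2 - x) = x*(x - 1)*(x)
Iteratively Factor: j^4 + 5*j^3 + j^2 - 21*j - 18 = (j + 3)*(j^3 + 2*j^2 - 5*j - 6) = (j + 3)^2*(j^2 - j - 2) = (j + 1)*(j + 3)^2*(j - 2)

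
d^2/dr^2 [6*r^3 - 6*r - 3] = 36*r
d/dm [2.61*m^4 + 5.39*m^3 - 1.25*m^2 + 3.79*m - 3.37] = 10.44*m^3 + 16.17*m^2 - 2.5*m + 3.79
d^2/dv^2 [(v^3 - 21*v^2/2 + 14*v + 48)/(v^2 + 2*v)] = 6*(13*v^3 + 48*v^2 + 96*v + 64)/(v^3*(v^3 + 6*v^2 + 12*v + 8))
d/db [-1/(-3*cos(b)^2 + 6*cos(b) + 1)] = 6*(cos(b) - 1)*sin(b)/(-3*cos(b)^2 + 6*cos(b) + 1)^2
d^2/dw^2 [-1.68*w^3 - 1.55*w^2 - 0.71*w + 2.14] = -10.08*w - 3.1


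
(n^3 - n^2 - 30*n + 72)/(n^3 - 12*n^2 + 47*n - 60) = (n + 6)/(n - 5)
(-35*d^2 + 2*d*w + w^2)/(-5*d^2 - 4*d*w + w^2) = (7*d + w)/(d + w)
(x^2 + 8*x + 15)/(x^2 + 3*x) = (x + 5)/x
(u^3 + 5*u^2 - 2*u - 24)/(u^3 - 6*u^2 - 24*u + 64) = (u + 3)/(u - 8)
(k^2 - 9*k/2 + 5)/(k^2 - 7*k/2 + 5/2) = (k - 2)/(k - 1)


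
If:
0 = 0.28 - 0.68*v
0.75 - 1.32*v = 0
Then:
No Solution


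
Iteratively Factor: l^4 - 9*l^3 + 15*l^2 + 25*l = (l + 1)*(l^3 - 10*l^2 + 25*l) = (l - 5)*(l + 1)*(l^2 - 5*l) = (l - 5)^2*(l + 1)*(l)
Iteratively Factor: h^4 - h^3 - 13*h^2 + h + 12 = (h - 4)*(h^3 + 3*h^2 - h - 3) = (h - 4)*(h - 1)*(h^2 + 4*h + 3) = (h - 4)*(h - 1)*(h + 3)*(h + 1)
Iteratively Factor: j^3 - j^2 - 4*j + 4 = (j - 1)*(j^2 - 4) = (j - 1)*(j + 2)*(j - 2)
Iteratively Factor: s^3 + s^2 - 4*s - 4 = (s + 1)*(s^2 - 4) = (s + 1)*(s + 2)*(s - 2)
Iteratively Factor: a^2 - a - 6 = (a - 3)*(a + 2)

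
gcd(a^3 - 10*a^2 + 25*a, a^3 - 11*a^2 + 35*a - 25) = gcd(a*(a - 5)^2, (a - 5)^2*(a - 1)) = a^2 - 10*a + 25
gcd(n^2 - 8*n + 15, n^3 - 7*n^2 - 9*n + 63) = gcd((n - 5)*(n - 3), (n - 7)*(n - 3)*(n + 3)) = n - 3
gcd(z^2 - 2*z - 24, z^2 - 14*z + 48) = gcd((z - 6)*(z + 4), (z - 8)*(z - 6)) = z - 6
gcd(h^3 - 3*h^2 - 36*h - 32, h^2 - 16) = h + 4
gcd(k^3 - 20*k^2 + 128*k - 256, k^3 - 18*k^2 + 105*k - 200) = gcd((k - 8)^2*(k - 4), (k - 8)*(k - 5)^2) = k - 8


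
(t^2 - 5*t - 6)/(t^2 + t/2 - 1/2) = 2*(t - 6)/(2*t - 1)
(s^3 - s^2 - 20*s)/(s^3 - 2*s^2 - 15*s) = (s + 4)/(s + 3)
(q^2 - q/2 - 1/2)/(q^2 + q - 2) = (q + 1/2)/(q + 2)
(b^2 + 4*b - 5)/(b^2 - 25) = (b - 1)/(b - 5)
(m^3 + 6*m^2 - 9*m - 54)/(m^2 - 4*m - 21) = (m^2 + 3*m - 18)/(m - 7)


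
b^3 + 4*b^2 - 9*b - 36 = (b - 3)*(b + 3)*(b + 4)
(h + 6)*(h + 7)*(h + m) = h^3 + h^2*m + 13*h^2 + 13*h*m + 42*h + 42*m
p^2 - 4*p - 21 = (p - 7)*(p + 3)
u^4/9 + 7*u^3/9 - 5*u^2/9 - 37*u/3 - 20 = (u/3 + 1)^2*(u - 4)*(u + 5)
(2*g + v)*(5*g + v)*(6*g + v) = 60*g^3 + 52*g^2*v + 13*g*v^2 + v^3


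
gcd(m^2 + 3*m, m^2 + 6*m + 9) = m + 3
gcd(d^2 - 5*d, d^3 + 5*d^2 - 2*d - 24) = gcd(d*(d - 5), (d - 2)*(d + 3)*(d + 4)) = 1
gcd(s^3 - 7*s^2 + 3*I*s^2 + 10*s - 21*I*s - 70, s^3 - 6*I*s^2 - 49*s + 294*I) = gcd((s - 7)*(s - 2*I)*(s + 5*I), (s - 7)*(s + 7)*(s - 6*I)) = s - 7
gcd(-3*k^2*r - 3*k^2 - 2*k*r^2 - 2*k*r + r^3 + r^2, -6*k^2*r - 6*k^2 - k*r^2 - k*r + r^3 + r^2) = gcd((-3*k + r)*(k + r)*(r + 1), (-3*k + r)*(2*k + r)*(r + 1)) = -3*k*r - 3*k + r^2 + r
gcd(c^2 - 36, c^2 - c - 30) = c - 6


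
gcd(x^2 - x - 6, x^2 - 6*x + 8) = 1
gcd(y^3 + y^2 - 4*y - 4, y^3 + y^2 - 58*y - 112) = y + 2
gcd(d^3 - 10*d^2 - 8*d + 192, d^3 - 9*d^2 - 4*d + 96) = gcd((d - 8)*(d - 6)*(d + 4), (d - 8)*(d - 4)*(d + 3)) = d - 8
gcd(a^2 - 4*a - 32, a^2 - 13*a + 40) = a - 8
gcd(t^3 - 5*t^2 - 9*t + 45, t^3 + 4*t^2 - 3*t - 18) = t + 3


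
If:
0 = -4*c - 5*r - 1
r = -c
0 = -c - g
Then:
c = 1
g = -1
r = -1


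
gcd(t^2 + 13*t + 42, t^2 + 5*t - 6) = t + 6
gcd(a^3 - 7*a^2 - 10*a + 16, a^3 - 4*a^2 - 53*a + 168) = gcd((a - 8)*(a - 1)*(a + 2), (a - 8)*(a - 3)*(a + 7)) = a - 8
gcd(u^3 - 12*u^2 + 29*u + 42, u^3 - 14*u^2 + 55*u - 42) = u^2 - 13*u + 42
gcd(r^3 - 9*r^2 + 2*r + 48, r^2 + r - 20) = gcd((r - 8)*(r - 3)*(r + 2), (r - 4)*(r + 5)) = 1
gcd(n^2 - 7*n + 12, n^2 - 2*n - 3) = n - 3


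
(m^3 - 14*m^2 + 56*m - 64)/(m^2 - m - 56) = (m^2 - 6*m + 8)/(m + 7)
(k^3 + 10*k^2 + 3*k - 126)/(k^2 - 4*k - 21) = (-k^3 - 10*k^2 - 3*k + 126)/(-k^2 + 4*k + 21)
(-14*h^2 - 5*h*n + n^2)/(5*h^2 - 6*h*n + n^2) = (-14*h^2 - 5*h*n + n^2)/(5*h^2 - 6*h*n + n^2)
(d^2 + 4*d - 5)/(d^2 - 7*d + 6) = (d + 5)/(d - 6)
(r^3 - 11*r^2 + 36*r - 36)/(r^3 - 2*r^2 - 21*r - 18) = (r^2 - 5*r + 6)/(r^2 + 4*r + 3)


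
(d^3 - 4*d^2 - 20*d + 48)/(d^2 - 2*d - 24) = d - 2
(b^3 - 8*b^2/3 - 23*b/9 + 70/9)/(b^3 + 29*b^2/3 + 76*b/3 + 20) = (3*b^2 - 13*b + 14)/(3*(b^2 + 8*b + 12))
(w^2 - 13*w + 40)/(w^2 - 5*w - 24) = (w - 5)/(w + 3)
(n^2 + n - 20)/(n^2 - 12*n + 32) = (n + 5)/(n - 8)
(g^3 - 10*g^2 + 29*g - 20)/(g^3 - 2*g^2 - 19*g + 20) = (g - 4)/(g + 4)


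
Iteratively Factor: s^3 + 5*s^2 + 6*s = (s + 2)*(s^2 + 3*s) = s*(s + 2)*(s + 3)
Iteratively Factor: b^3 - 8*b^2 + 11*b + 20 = (b - 4)*(b^2 - 4*b - 5) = (b - 4)*(b + 1)*(b - 5)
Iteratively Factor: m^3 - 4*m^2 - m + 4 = (m + 1)*(m^2 - 5*m + 4) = (m - 1)*(m + 1)*(m - 4)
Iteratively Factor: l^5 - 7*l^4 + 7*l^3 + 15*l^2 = (l)*(l^4 - 7*l^3 + 7*l^2 + 15*l) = l^2*(l^3 - 7*l^2 + 7*l + 15) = l^2*(l + 1)*(l^2 - 8*l + 15) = l^2*(l - 3)*(l + 1)*(l - 5)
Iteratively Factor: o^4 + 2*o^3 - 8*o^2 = (o)*(o^3 + 2*o^2 - 8*o) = o*(o - 2)*(o^2 + 4*o) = o^2*(o - 2)*(o + 4)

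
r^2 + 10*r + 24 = (r + 4)*(r + 6)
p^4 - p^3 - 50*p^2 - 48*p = p*(p - 8)*(p + 1)*(p + 6)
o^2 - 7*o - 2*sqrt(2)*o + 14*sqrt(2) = (o - 7)*(o - 2*sqrt(2))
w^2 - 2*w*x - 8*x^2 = (w - 4*x)*(w + 2*x)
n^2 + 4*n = n*(n + 4)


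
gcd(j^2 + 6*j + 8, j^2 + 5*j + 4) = j + 4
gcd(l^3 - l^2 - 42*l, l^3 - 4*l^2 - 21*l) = l^2 - 7*l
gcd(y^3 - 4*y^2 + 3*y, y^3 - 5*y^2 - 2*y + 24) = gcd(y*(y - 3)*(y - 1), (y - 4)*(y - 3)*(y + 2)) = y - 3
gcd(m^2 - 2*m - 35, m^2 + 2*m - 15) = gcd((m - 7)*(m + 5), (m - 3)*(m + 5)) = m + 5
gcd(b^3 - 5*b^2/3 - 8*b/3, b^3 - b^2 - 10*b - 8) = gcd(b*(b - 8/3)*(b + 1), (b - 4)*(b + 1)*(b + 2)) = b + 1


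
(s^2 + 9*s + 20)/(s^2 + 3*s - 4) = (s + 5)/(s - 1)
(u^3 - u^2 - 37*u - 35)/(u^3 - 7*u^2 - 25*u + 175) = (u + 1)/(u - 5)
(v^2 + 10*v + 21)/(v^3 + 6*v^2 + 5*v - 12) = (v + 7)/(v^2 + 3*v - 4)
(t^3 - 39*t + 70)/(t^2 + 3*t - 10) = (t^2 + 2*t - 35)/(t + 5)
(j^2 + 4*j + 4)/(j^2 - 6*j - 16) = (j + 2)/(j - 8)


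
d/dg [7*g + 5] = 7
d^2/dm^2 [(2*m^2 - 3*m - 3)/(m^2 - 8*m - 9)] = 2*(13*m^3 + 45*m^2 - 9*m + 159)/(m^6 - 24*m^5 + 165*m^4 - 80*m^3 - 1485*m^2 - 1944*m - 729)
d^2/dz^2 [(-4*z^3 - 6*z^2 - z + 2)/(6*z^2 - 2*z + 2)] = (-19*z^3 + 120*z^2 - 21*z - 11)/(27*z^6 - 27*z^5 + 36*z^4 - 19*z^3 + 12*z^2 - 3*z + 1)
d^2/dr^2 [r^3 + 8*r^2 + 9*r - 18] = 6*r + 16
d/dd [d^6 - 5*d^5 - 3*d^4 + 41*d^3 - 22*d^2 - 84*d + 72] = 6*d^5 - 25*d^4 - 12*d^3 + 123*d^2 - 44*d - 84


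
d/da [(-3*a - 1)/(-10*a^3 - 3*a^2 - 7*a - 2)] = (30*a^3 + 9*a^2 + 21*a - (3*a + 1)*(30*a^2 + 6*a + 7) + 6)/(10*a^3 + 3*a^2 + 7*a + 2)^2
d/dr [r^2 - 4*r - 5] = 2*r - 4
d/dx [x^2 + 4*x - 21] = 2*x + 4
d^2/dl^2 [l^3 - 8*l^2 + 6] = 6*l - 16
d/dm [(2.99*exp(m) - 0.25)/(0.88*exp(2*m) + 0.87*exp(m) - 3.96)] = (-2.6312*exp(2*m) + 0.44*exp(m) - 11.6229)*exp(m)/(0.7744*exp(4*m) + 1.5312*exp(3*m) - 6.2127*exp(2*m) - 6.8904*exp(m) + 15.6816)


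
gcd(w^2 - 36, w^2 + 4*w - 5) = 1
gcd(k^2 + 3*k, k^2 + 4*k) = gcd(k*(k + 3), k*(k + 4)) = k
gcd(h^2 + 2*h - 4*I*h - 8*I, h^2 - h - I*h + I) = 1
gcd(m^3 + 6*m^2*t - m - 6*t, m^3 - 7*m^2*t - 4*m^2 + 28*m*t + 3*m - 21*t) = m - 1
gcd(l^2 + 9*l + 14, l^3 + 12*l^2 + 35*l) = l + 7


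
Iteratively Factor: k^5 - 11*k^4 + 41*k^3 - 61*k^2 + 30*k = (k - 1)*(k^4 - 10*k^3 + 31*k^2 - 30*k) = (k - 5)*(k - 1)*(k^3 - 5*k^2 + 6*k) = k*(k - 5)*(k - 1)*(k^2 - 5*k + 6) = k*(k - 5)*(k - 3)*(k - 1)*(k - 2)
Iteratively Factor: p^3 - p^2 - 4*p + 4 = (p - 1)*(p^2 - 4) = (p - 1)*(p + 2)*(p - 2)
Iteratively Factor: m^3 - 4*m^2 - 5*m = (m)*(m^2 - 4*m - 5) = m*(m + 1)*(m - 5)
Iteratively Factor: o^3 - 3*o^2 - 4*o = (o)*(o^2 - 3*o - 4) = o*(o + 1)*(o - 4)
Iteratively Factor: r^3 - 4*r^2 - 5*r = (r - 5)*(r^2 + r) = r*(r - 5)*(r + 1)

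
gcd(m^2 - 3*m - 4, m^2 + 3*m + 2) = m + 1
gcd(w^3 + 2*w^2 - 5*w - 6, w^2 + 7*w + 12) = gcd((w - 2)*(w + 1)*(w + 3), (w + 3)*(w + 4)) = w + 3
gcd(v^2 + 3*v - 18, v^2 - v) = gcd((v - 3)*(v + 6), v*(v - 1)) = 1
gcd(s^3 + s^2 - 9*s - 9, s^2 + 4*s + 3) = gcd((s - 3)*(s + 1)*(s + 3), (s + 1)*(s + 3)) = s^2 + 4*s + 3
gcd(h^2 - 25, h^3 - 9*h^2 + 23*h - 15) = h - 5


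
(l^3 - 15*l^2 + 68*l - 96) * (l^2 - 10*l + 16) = l^5 - 25*l^4 + 234*l^3 - 1016*l^2 + 2048*l - 1536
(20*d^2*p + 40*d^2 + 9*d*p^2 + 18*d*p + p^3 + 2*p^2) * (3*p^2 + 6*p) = 60*d^2*p^3 + 240*d^2*p^2 + 240*d^2*p + 27*d*p^4 + 108*d*p^3 + 108*d*p^2 + 3*p^5 + 12*p^4 + 12*p^3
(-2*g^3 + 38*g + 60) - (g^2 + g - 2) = -2*g^3 - g^2 + 37*g + 62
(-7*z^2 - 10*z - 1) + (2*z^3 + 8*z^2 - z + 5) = 2*z^3 + z^2 - 11*z + 4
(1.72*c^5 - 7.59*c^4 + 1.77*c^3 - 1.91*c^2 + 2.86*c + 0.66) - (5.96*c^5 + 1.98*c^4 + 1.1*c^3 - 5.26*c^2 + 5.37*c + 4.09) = -4.24*c^5 - 9.57*c^4 + 0.67*c^3 + 3.35*c^2 - 2.51*c - 3.43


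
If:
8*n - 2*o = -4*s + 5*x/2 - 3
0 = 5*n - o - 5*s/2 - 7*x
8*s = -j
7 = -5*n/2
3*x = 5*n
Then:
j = -5408/135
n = -14/5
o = 166/27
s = 676/135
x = -14/3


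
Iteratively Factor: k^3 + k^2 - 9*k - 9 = (k + 1)*(k^2 - 9) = (k + 1)*(k + 3)*(k - 3)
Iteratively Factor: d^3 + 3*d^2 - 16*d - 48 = (d + 4)*(d^2 - d - 12) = (d + 3)*(d + 4)*(d - 4)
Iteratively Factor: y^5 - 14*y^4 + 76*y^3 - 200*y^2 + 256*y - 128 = (y - 2)*(y^4 - 12*y^3 + 52*y^2 - 96*y + 64) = (y - 2)^2*(y^3 - 10*y^2 + 32*y - 32) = (y - 4)*(y - 2)^2*(y^2 - 6*y + 8) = (y - 4)^2*(y - 2)^2*(y - 2)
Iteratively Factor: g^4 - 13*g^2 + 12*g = (g + 4)*(g^3 - 4*g^2 + 3*g) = (g - 3)*(g + 4)*(g^2 - g) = g*(g - 3)*(g + 4)*(g - 1)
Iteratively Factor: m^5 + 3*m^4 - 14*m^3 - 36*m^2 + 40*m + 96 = (m - 2)*(m^4 + 5*m^3 - 4*m^2 - 44*m - 48) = (m - 2)*(m + 2)*(m^3 + 3*m^2 - 10*m - 24) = (m - 3)*(m - 2)*(m + 2)*(m^2 + 6*m + 8) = (m - 3)*(m - 2)*(m + 2)*(m + 4)*(m + 2)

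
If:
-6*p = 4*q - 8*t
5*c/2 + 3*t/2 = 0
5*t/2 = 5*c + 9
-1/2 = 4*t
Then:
No Solution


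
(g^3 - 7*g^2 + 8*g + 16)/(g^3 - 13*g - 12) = (g - 4)/(g + 3)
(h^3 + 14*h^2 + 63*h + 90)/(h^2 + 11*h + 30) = h + 3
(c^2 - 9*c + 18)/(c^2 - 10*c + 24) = (c - 3)/(c - 4)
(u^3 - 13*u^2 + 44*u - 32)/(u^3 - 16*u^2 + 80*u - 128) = (u - 1)/(u - 4)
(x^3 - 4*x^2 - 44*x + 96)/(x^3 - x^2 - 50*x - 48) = (x - 2)/(x + 1)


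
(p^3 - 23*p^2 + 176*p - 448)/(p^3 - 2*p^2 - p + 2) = (p^3 - 23*p^2 + 176*p - 448)/(p^3 - 2*p^2 - p + 2)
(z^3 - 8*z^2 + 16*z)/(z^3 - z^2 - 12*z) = (z - 4)/(z + 3)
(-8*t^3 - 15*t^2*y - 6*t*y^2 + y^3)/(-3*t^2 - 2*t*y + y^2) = (-8*t^2 - 7*t*y + y^2)/(-3*t + y)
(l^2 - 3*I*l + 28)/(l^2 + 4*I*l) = (l - 7*I)/l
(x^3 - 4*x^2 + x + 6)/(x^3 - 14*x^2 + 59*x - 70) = (x^2 - 2*x - 3)/(x^2 - 12*x + 35)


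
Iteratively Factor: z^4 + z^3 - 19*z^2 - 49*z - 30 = (z + 3)*(z^3 - 2*z^2 - 13*z - 10) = (z - 5)*(z + 3)*(z^2 + 3*z + 2) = (z - 5)*(z + 2)*(z + 3)*(z + 1)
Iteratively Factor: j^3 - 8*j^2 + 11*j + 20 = (j - 5)*(j^2 - 3*j - 4) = (j - 5)*(j + 1)*(j - 4)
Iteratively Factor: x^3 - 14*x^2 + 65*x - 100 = (x - 5)*(x^2 - 9*x + 20) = (x - 5)^2*(x - 4)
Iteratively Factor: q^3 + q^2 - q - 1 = (q + 1)*(q^2 - 1) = (q - 1)*(q + 1)*(q + 1)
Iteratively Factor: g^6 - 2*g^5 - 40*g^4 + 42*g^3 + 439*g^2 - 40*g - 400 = (g + 4)*(g^5 - 6*g^4 - 16*g^3 + 106*g^2 + 15*g - 100) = (g + 4)^2*(g^4 - 10*g^3 + 24*g^2 + 10*g - 25) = (g - 1)*(g + 4)^2*(g^3 - 9*g^2 + 15*g + 25) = (g - 1)*(g + 1)*(g + 4)^2*(g^2 - 10*g + 25) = (g - 5)*(g - 1)*(g + 1)*(g + 4)^2*(g - 5)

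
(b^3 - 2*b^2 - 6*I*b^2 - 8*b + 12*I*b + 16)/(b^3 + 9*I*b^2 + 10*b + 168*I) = (b^2 - 2*b*(1 + I) + 4*I)/(b^2 + 13*I*b - 42)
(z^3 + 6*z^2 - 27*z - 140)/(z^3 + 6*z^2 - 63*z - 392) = (z^2 - z - 20)/(z^2 - z - 56)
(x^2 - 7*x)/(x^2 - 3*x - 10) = x*(7 - x)/(-x^2 + 3*x + 10)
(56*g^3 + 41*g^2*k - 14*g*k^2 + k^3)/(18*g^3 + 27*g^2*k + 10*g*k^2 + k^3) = (56*g^2 - 15*g*k + k^2)/(18*g^2 + 9*g*k + k^2)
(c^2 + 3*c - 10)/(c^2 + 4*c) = (c^2 + 3*c - 10)/(c*(c + 4))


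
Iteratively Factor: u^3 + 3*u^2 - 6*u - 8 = (u + 1)*(u^2 + 2*u - 8) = (u - 2)*(u + 1)*(u + 4)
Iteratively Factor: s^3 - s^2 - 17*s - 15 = (s + 1)*(s^2 - 2*s - 15) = (s + 1)*(s + 3)*(s - 5)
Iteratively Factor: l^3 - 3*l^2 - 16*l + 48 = (l + 4)*(l^2 - 7*l + 12) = (l - 4)*(l + 4)*(l - 3)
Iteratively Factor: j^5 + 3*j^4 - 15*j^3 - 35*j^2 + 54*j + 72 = (j + 1)*(j^4 + 2*j^3 - 17*j^2 - 18*j + 72) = (j - 3)*(j + 1)*(j^3 + 5*j^2 - 2*j - 24) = (j - 3)*(j + 1)*(j + 3)*(j^2 + 2*j - 8) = (j - 3)*(j - 2)*(j + 1)*(j + 3)*(j + 4)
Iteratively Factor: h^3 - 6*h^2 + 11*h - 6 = (h - 1)*(h^2 - 5*h + 6) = (h - 3)*(h - 1)*(h - 2)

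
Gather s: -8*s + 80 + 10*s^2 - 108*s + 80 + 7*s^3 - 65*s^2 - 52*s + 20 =7*s^3 - 55*s^2 - 168*s + 180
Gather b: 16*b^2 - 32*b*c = 16*b^2 - 32*b*c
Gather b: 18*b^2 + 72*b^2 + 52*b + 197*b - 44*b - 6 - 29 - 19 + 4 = 90*b^2 + 205*b - 50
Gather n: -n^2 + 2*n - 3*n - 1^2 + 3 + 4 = -n^2 - n + 6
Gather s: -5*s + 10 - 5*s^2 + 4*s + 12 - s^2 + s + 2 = 24 - 6*s^2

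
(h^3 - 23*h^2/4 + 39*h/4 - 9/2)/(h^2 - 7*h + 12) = (4*h^2 - 11*h + 6)/(4*(h - 4))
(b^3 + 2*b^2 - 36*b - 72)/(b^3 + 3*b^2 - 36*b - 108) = (b + 2)/(b + 3)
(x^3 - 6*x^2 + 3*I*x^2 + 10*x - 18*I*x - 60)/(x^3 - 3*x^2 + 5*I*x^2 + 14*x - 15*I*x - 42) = (x^2 + x*(-6 + 5*I) - 30*I)/(x^2 + x*(-3 + 7*I) - 21*I)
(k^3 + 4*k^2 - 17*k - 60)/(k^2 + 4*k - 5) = (k^2 - k - 12)/(k - 1)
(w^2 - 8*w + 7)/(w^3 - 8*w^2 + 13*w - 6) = (w - 7)/(w^2 - 7*w + 6)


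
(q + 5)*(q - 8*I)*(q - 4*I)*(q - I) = q^4 + 5*q^3 - 13*I*q^3 - 44*q^2 - 65*I*q^2 - 220*q + 32*I*q + 160*I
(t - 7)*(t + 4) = t^2 - 3*t - 28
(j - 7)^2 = j^2 - 14*j + 49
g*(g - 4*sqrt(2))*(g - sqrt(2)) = g^3 - 5*sqrt(2)*g^2 + 8*g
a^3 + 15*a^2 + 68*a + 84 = (a + 2)*(a + 6)*(a + 7)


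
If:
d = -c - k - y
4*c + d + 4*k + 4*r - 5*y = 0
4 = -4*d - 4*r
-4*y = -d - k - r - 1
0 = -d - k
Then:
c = -4/19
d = -16/19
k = 16/19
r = -3/19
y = 4/19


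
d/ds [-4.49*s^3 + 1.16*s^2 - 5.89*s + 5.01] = -13.47*s^2 + 2.32*s - 5.89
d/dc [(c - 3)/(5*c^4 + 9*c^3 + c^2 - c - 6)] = (5*c^4 + 9*c^3 + c^2 - c - (c - 3)*(20*c^3 + 27*c^2 + 2*c - 1) - 6)/(5*c^4 + 9*c^3 + c^2 - c - 6)^2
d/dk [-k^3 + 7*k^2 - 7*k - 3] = -3*k^2 + 14*k - 7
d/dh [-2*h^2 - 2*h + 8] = -4*h - 2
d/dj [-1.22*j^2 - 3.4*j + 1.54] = -2.44*j - 3.4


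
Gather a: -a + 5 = 5 - a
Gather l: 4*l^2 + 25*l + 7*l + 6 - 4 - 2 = 4*l^2 + 32*l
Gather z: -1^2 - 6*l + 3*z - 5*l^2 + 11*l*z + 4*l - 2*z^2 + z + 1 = -5*l^2 - 2*l - 2*z^2 + z*(11*l + 4)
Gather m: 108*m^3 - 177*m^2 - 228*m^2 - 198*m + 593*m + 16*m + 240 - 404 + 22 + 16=108*m^3 - 405*m^2 + 411*m - 126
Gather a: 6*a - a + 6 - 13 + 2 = 5*a - 5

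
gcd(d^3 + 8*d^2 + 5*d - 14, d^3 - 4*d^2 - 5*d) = 1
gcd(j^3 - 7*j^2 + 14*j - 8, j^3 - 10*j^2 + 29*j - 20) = j^2 - 5*j + 4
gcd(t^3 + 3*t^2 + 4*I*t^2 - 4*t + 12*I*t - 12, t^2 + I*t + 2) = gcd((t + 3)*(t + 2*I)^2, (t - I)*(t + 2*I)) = t + 2*I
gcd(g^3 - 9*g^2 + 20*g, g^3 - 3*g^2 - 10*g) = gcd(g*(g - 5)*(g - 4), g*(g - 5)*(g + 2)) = g^2 - 5*g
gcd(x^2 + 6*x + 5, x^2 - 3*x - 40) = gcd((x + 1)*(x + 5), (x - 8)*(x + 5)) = x + 5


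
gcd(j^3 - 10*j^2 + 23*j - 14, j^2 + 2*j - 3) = j - 1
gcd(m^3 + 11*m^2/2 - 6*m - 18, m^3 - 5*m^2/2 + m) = m - 2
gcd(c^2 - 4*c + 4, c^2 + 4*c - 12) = c - 2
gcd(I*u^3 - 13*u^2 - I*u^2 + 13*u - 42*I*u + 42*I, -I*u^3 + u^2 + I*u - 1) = u - 1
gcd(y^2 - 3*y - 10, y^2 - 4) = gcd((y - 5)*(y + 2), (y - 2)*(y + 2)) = y + 2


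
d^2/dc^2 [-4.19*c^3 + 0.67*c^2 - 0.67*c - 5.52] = 1.34 - 25.14*c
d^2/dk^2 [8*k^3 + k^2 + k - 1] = 48*k + 2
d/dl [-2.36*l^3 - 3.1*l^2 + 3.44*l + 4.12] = -7.08*l^2 - 6.2*l + 3.44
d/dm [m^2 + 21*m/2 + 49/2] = 2*m + 21/2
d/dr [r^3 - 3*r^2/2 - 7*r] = 3*r^2 - 3*r - 7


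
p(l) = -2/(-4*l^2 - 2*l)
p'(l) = -2*(8*l + 2)/(-4*l^2 - 2*l)^2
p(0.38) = 1.50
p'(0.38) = -5.63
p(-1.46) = 0.36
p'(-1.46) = 0.62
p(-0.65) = 5.13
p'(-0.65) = 42.08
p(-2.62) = 0.09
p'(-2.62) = 0.08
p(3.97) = 0.03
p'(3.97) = -0.01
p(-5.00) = 0.02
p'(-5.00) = 0.01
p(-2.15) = 0.14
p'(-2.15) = 0.15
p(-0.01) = -102.04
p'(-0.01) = -9995.84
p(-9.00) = 0.01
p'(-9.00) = 0.00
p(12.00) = 0.00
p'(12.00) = 0.00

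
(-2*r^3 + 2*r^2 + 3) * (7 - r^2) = 2*r^5 - 2*r^4 - 14*r^3 + 11*r^2 + 21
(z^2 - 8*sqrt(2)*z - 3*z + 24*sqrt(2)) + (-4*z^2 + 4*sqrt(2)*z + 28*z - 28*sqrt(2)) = -3*z^2 - 4*sqrt(2)*z + 25*z - 4*sqrt(2)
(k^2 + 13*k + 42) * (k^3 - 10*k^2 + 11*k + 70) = k^5 + 3*k^4 - 77*k^3 - 207*k^2 + 1372*k + 2940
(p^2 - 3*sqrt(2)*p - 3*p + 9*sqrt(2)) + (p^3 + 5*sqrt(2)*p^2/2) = p^3 + p^2 + 5*sqrt(2)*p^2/2 - 3*sqrt(2)*p - 3*p + 9*sqrt(2)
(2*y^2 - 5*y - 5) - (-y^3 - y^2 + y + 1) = y^3 + 3*y^2 - 6*y - 6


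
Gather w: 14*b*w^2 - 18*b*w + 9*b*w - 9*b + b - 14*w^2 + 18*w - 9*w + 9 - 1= -8*b + w^2*(14*b - 14) + w*(9 - 9*b) + 8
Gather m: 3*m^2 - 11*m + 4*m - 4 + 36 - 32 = 3*m^2 - 7*m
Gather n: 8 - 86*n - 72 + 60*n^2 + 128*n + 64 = 60*n^2 + 42*n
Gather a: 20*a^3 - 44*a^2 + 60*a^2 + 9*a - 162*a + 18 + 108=20*a^3 + 16*a^2 - 153*a + 126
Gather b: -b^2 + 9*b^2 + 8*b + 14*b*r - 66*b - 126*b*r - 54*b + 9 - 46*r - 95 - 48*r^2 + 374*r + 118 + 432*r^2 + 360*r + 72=8*b^2 + b*(-112*r - 112) + 384*r^2 + 688*r + 104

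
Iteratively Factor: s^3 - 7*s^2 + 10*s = (s - 2)*(s^2 - 5*s) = s*(s - 2)*(s - 5)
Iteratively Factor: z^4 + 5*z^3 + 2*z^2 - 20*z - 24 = (z + 3)*(z^3 + 2*z^2 - 4*z - 8) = (z + 2)*(z + 3)*(z^2 - 4) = (z + 2)^2*(z + 3)*(z - 2)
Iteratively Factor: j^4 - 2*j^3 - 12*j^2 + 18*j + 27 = (j + 1)*(j^3 - 3*j^2 - 9*j + 27) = (j - 3)*(j + 1)*(j^2 - 9) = (j - 3)^2*(j + 1)*(j + 3)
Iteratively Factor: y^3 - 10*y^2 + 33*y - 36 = (y - 4)*(y^2 - 6*y + 9) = (y - 4)*(y - 3)*(y - 3)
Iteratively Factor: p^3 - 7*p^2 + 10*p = (p - 2)*(p^2 - 5*p) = p*(p - 2)*(p - 5)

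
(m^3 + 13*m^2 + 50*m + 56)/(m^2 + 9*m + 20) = (m^2 + 9*m + 14)/(m + 5)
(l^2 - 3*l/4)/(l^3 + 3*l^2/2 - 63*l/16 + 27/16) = 4*l/(4*l^2 + 9*l - 9)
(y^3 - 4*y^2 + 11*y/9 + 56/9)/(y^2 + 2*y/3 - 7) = (3*y^2 - 5*y - 8)/(3*(y + 3))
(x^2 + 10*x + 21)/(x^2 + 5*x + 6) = (x + 7)/(x + 2)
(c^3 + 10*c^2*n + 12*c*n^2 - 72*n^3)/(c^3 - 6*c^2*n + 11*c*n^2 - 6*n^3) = (c^2 + 12*c*n + 36*n^2)/(c^2 - 4*c*n + 3*n^2)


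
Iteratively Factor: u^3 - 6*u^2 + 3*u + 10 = (u - 5)*(u^2 - u - 2) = (u - 5)*(u + 1)*(u - 2)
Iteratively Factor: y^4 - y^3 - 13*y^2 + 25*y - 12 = (y - 3)*(y^3 + 2*y^2 - 7*y + 4) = (y - 3)*(y - 1)*(y^2 + 3*y - 4) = (y - 3)*(y - 1)*(y + 4)*(y - 1)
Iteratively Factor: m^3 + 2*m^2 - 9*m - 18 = (m + 3)*(m^2 - m - 6) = (m - 3)*(m + 3)*(m + 2)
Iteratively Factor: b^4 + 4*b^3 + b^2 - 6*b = (b + 3)*(b^3 + b^2 - 2*b) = b*(b + 3)*(b^2 + b - 2) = b*(b + 2)*(b + 3)*(b - 1)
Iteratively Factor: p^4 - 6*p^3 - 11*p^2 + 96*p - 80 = (p + 4)*(p^3 - 10*p^2 + 29*p - 20) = (p - 1)*(p + 4)*(p^2 - 9*p + 20) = (p - 4)*(p - 1)*(p + 4)*(p - 5)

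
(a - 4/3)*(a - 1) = a^2 - 7*a/3 + 4/3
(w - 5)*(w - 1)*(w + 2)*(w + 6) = w^4 + 2*w^3 - 31*w^2 - 32*w + 60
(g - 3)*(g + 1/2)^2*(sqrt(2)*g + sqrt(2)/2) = sqrt(2)*g^4 - 3*sqrt(2)*g^3/2 - 15*sqrt(2)*g^2/4 - 17*sqrt(2)*g/8 - 3*sqrt(2)/8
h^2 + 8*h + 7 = (h + 1)*(h + 7)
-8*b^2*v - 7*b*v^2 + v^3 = v*(-8*b + v)*(b + v)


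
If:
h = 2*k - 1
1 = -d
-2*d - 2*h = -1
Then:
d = -1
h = 3/2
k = 5/4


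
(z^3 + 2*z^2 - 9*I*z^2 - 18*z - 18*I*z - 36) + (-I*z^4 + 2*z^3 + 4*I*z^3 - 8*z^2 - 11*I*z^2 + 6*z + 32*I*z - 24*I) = -I*z^4 + 3*z^3 + 4*I*z^3 - 6*z^2 - 20*I*z^2 - 12*z + 14*I*z - 36 - 24*I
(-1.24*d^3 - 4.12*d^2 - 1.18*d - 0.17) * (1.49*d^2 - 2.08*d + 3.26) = -1.8476*d^5 - 3.5596*d^4 + 2.769*d^3 - 11.2301*d^2 - 3.4932*d - 0.5542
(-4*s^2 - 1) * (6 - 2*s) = 8*s^3 - 24*s^2 + 2*s - 6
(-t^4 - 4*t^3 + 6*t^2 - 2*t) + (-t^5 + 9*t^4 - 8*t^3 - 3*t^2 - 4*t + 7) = -t^5 + 8*t^4 - 12*t^3 + 3*t^2 - 6*t + 7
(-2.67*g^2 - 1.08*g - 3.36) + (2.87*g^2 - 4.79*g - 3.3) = 0.2*g^2 - 5.87*g - 6.66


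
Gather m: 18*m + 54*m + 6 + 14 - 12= 72*m + 8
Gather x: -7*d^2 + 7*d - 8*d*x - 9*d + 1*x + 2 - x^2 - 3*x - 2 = -7*d^2 - 2*d - x^2 + x*(-8*d - 2)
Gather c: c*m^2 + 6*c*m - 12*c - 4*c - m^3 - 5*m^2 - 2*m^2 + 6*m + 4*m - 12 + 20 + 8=c*(m^2 + 6*m - 16) - m^3 - 7*m^2 + 10*m + 16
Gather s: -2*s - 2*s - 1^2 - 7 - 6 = -4*s - 14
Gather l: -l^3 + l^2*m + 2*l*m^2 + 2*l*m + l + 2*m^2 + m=-l^3 + l^2*m + l*(2*m^2 + 2*m + 1) + 2*m^2 + m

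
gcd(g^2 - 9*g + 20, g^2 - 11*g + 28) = g - 4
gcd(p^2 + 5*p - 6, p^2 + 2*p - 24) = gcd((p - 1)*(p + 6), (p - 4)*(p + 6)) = p + 6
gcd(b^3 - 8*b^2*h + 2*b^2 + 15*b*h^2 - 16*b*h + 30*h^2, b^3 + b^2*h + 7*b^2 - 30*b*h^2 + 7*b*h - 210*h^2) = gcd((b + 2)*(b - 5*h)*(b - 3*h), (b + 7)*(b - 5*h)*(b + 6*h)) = b - 5*h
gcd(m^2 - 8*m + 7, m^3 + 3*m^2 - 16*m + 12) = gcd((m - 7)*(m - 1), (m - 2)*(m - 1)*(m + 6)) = m - 1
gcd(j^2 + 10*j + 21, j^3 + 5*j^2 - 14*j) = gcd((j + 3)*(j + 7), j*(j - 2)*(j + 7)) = j + 7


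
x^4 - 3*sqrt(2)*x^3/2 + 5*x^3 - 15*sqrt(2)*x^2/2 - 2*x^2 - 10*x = x*(x + 5)*(x - 2*sqrt(2))*(x + sqrt(2)/2)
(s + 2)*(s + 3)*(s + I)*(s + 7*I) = s^4 + 5*s^3 + 8*I*s^3 - s^2 + 40*I*s^2 - 35*s + 48*I*s - 42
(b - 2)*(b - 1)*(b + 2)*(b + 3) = b^4 + 2*b^3 - 7*b^2 - 8*b + 12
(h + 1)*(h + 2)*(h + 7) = h^3 + 10*h^2 + 23*h + 14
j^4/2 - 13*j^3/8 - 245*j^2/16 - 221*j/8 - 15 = (j/2 + 1)*(j - 8)*(j + 5/4)*(j + 3/2)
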